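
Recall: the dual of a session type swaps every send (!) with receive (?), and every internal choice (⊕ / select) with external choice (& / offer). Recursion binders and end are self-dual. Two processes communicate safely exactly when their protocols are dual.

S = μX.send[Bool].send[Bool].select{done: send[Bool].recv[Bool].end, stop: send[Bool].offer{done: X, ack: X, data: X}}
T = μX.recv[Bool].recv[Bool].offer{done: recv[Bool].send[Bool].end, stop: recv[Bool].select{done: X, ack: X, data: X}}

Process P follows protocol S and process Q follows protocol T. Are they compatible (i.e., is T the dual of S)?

YES

μX | μX  match (μ self-dual)
  send[Bool] | recv[Bool]  match
    send[Bool] | recv[Bool]  match
      select{done,stop} | offer{done,stop}  match label sets agree
        case done:
          send[Bool] | recv[Bool]  match
            recv[Bool] | send[Bool]  match
              end | end  match
        case stop:
          send[Bool] | recv[Bool]  match
            offer{done,ack,data} | select{done,ack,data}  match label sets agree
              case done:
                X | X  match
              case ack:
                X | X  match
              case data:
                X | X  match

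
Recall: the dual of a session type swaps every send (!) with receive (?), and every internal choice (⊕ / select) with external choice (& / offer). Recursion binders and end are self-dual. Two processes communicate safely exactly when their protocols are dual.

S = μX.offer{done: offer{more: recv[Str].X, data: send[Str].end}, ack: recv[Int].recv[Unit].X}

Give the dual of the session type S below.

μX → μX  (μ self-dual)
  offer{done,ack} → select{done,ack}  (&→⊕)
    • done:
      offer{more,data} → select{more,data}  (&→⊕)
        • more:
          recv[Str] → send[Str]
            dual(X) = X
        • data:
          send[Str] → recv[Str]
            dual(end) = end
    • ack:
      recv[Int] → send[Int]
        recv[Unit] → send[Unit]
          dual(X) = X

μX.select{done: select{more: send[Str].X, data: recv[Str].end}, ack: send[Int].send[Unit].X}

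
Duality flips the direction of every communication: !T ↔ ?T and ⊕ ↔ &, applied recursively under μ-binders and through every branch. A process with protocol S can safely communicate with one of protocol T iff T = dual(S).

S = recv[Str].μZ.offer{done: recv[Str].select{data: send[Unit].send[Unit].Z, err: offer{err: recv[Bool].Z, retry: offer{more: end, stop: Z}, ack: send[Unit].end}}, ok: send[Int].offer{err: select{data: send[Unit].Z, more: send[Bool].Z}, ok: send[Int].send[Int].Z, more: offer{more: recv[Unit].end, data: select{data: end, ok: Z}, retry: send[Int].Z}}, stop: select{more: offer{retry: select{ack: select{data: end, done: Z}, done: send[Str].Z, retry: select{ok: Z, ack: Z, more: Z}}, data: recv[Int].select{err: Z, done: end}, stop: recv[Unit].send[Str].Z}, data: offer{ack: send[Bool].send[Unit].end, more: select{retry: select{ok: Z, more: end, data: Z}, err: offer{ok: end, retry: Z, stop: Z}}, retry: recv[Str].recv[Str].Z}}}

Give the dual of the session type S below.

send[Str].μZ.select{done: send[Str].offer{data: recv[Unit].recv[Unit].Z, err: select{err: send[Bool].Z, retry: select{more: end, stop: Z}, ack: recv[Unit].end}}, ok: recv[Int].select{err: offer{data: recv[Unit].Z, more: recv[Bool].Z}, ok: recv[Int].recv[Int].Z, more: select{more: send[Unit].end, data: offer{data: end, ok: Z}, retry: recv[Int].Z}}, stop: offer{more: select{retry: offer{ack: offer{data: end, done: Z}, done: recv[Str].Z, retry: offer{ok: Z, ack: Z, more: Z}}, data: send[Int].offer{err: Z, done: end}, stop: send[Unit].recv[Str].Z}, data: select{ack: recv[Bool].recv[Unit].end, more: offer{retry: offer{ok: Z, more: end, data: Z}, err: select{ok: end, retry: Z, stop: Z}}, retry: send[Str].send[Str].Z}}}

recv[Str] = send[Str]
  μZ = μZ  (binder kept)
    offer{done,ok,stop} = select{done,ok,stop}  (&→⊕)
      • done:
        recv[Str] = send[Str]
          select{data,err} = offer{data,err}  (⊕→&)
            • data:
              send[Unit] = recv[Unit]
                send[Unit] = recv[Unit]
                  Z ↦ Z
            • err:
              offer{err,retry,ack} = select{err,retry,ack}  (&→⊕)
                • err:
                  recv[Bool] = send[Bool]
                    Z ↦ Z
                • retry:
                  offer{more,stop} = select{more,stop}  (&→⊕)
                    • more:
                      end ↦ end
                    • stop:
                      Z ↦ Z
                • ack:
                  send[Unit] = recv[Unit]
                    end ↦ end
      • ok:
        send[Int] = recv[Int]
          offer{err,ok,more} = select{err,ok,more}  (&→⊕)
            • err:
              select{data,more} = offer{data,more}  (⊕→&)
                • data:
                  send[Unit] = recv[Unit]
                    Z ↦ Z
                • more:
                  send[Bool] = recv[Bool]
                    Z ↦ Z
            • ok:
              send[Int] = recv[Int]
                send[Int] = recv[Int]
                  Z ↦ Z
            • more:
              offer{more,data,retry} = select{more,data,retry}  (&→⊕)
                • more:
                  recv[Unit] = send[Unit]
                    end ↦ end
                • data:
                  select{data,ok} = offer{data,ok}  (⊕→&)
                    • data:
                      end ↦ end
                    • ok:
                      Z ↦ Z
                • retry:
                  send[Int] = recv[Int]
                    Z ↦ Z
      • stop:
        select{more,data} = offer{more,data}  (⊕→&)
          • more:
            offer{retry,data,stop} = select{retry,data,stop}  (&→⊕)
              • retry:
                select{ack,done,retry} = offer{ack,done,retry}  (⊕→&)
                  • ack:
                    select{data,done} = offer{data,done}  (⊕→&)
                      • data:
                        end ↦ end
                      • done:
                        Z ↦ Z
                  • done:
                    send[Str] = recv[Str]
                      Z ↦ Z
                  • retry:
                    select{ok,ack,more} = offer{ok,ack,more}  (⊕→&)
                      • ok:
                        Z ↦ Z
                      • ack:
                        Z ↦ Z
                      • more:
                        Z ↦ Z
              • data:
                recv[Int] = send[Int]
                  select{err,done} = offer{err,done}  (⊕→&)
                    • err:
                      Z ↦ Z
                    • done:
                      end ↦ end
              • stop:
                recv[Unit] = send[Unit]
                  send[Str] = recv[Str]
                    Z ↦ Z
          • data:
            offer{ack,more,retry} = select{ack,more,retry}  (&→⊕)
              • ack:
                send[Bool] = recv[Bool]
                  send[Unit] = recv[Unit]
                    end ↦ end
              • more:
                select{retry,err} = offer{retry,err}  (⊕→&)
                  • retry:
                    select{ok,more,data} = offer{ok,more,data}  (⊕→&)
                      • ok:
                        Z ↦ Z
                      • more:
                        end ↦ end
                      • data:
                        Z ↦ Z
                  • err:
                    offer{ok,retry,stop} = select{ok,retry,stop}  (&→⊕)
                      • ok:
                        end ↦ end
                      • retry:
                        Z ↦ Z
                      • stop:
                        Z ↦ Z
              • retry:
                recv[Str] = send[Str]
                  recv[Str] = send[Str]
                    Z ↦ Z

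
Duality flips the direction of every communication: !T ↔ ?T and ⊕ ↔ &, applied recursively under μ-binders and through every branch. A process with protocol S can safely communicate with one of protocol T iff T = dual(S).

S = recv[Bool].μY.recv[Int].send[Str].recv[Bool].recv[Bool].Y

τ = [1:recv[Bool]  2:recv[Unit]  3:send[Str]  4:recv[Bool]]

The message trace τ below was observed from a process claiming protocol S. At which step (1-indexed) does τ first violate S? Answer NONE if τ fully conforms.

@1 recv[Bool]  ok  residual = μY.…
@2 got recv[Unit], protocol expects recv[Int]  ✗

2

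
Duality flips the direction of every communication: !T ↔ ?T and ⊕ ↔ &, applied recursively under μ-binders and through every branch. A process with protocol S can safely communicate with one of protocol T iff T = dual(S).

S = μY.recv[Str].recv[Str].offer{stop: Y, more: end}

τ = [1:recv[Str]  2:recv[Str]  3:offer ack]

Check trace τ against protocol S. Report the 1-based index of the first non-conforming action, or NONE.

3

step 1: recv[Str]  match  residual = recv[Str].offer{stop: μY.…, more: end}
step 2: recv[Str]  match  residual = offer{stop: μY.…, more: end}
step 3: got offer ack, protocol expects offer stop or offer more  ✗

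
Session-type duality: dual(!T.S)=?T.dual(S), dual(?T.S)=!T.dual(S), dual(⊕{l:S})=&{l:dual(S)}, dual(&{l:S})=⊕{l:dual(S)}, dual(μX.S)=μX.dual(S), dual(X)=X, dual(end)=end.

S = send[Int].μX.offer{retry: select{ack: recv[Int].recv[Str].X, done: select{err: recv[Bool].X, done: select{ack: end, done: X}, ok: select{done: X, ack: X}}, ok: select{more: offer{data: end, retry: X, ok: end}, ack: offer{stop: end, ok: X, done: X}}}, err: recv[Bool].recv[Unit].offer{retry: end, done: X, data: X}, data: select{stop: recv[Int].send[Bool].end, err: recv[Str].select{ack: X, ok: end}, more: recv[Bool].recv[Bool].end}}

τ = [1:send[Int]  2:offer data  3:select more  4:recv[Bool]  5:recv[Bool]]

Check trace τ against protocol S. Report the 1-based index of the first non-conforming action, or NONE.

NONE

@1 send[Int]  match  state: μX.…
@2 offer data  match  state: select{stop: recv[Int].send[Bool].end, err: recv[Str].select{ack: μX.…, ok: end}, more: recv[Bool].recv[Bool].end}
@3 select more  match  state: recv[Bool].recv[Bool].end
@4 recv[Bool]  match  state: recv[Bool].end
@5 recv[Bool]  match  state: end
all 5 steps conform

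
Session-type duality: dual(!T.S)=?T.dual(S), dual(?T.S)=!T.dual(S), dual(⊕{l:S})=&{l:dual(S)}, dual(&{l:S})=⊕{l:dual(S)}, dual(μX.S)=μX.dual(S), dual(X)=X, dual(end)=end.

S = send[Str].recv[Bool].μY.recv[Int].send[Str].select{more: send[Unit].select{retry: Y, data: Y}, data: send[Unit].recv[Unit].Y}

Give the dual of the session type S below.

recv[Str].send[Bool].μY.send[Int].recv[Str].offer{more: recv[Unit].offer{retry: Y, data: Y}, data: recv[Unit].send[Unit].Y}

send[Str] → recv[Str]
  recv[Bool] → send[Bool]
    μY → μY  (μ self-dual)
      recv[Int] → send[Int]
        send[Str] → recv[Str]
          select{more,data} → offer{more,data}  (internal→external)
            • more:
              send[Unit] → recv[Unit]
                select{retry,data} → offer{retry,data}  (internal→external)
                  • retry:
                    Y self-dual
                  • data:
                    Y self-dual
            • data:
              send[Unit] → recv[Unit]
                recv[Unit] → send[Unit]
                  Y self-dual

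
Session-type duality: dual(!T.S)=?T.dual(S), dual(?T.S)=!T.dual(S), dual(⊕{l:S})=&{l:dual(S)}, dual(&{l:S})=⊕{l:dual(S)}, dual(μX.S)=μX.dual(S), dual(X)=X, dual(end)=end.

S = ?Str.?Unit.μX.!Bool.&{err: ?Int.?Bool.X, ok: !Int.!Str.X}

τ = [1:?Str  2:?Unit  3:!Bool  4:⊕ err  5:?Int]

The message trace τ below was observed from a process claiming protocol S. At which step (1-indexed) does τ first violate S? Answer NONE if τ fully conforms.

4

@1 ?Str  match  residual = ?Unit.μX.…
@2 ?Unit  match  residual = μX.…
@3 !Bool  match  residual = &{err: ?Int.?Bool.μX.…, ok: !Int.!Str.μX.…}
@4 got ⊕ err, protocol expects & err or & ok  ✗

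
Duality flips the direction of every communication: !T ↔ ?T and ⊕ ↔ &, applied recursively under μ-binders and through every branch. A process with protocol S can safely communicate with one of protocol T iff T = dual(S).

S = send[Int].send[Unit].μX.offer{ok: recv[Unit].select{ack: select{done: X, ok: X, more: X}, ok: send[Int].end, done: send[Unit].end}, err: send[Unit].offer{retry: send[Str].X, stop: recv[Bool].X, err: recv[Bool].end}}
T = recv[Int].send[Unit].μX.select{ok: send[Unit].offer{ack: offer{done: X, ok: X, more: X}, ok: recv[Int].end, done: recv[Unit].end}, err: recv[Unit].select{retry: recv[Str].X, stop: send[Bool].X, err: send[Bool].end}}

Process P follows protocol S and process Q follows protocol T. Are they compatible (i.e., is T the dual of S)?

NO

send[Int] vs recv[Int]  ✓
  send[Unit] vs send[Unit]  ✗ same direction on both sides — not dual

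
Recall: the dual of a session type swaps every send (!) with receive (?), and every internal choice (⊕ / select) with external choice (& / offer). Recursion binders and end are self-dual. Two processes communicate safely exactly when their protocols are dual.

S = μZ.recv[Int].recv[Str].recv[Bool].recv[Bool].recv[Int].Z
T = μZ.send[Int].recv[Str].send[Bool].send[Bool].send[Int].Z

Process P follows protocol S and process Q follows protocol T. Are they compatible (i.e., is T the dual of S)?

μZ | μZ  match (μ self-dual)
  recv[Int] | send[Int]  match
    recv[Str] | recv[Str]  ✗ same direction on both sides — not dual

NO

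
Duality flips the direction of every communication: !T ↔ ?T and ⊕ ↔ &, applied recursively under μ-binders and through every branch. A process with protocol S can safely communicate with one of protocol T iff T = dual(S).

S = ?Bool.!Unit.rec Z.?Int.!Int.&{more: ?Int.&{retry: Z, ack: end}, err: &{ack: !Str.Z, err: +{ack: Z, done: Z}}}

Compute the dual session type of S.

?Bool = !Bool
  !Unit = ?Unit
    rec Z = rec Z  (rec unchanged)
      ?Int = !Int
        !Int = ?Int
          &{more,err} = +{more,err}  (offer→select)
            • more:
              ?Int = !Int
                &{retry,ack} = +{retry,ack}  (offer→select)
                  • retry:
                    Z self-dual
                  • ack:
                    end self-dual
            • err:
              &{ack,err} = +{ack,err}  (offer→select)
                • ack:
                  !Str = ?Str
                    Z self-dual
                • err:
                  +{ack,done} = &{ack,done}  (internal→external)
                    • ack:
                      Z self-dual
                    • done:
                      Z self-dual

!Bool.?Unit.rec Z.!Int.?Int.+{more: !Int.+{retry: Z, ack: end}, err: +{ack: ?Str.Z, err: &{ack: Z, done: Z}}}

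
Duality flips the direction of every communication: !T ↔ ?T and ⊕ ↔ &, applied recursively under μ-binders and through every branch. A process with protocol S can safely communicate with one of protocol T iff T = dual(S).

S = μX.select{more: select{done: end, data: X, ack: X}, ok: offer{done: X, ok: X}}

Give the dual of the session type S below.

μX.offer{more: offer{done: end, data: X, ack: X}, ok: select{done: X, ok: X}}

μX → μX  (rec unchanged)
  select{more,ok} → offer{more,ok}  (internal→external)
    case more:
      select{done,data,ack} → offer{done,data,ack}  (internal→external)
        case done:
          dual(end) = end
        case data:
          dual(X) = X
        case ack:
          dual(X) = X
    case ok:
      offer{done,ok} → select{done,ok}  (external→internal)
        case done:
          dual(X) = X
        case ok:
          dual(X) = X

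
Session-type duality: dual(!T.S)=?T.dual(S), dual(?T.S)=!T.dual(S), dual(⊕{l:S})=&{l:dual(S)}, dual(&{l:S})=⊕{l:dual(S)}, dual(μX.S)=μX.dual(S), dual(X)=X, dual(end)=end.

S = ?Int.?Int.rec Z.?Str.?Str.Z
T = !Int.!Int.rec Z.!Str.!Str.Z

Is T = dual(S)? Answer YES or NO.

?Int ‖ !Int  match
  ?Int ‖ !Int  match
    rec Z ‖ rec Z  match (rec unchanged)
      ?Str ‖ !Str  match
        ?Str ‖ !Str  match
          Z ‖ Z  match

YES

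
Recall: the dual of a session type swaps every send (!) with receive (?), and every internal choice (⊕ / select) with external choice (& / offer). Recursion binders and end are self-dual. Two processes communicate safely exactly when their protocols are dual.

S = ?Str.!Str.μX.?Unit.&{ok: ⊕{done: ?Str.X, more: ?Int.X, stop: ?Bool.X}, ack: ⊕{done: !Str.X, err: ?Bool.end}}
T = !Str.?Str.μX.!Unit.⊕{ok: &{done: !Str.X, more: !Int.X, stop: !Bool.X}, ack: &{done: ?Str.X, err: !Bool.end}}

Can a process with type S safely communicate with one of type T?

YES

?Str vs !Str  ok
  !Str vs ?Str  ok
    μX vs μX  ok (rec unchanged)
      ?Unit vs !Unit  ok
        &{ok,ack} vs ⊕{ok,ack}  ok same labels
          [ok]
            ⊕{done,more,stop} vs &{done,more,stop}  ok same labels
              [done]
                ?Str vs !Str  ok
                  X vs X  ok
              [more]
                ?Int vs !Int  ok
                  X vs X  ok
              [stop]
                ?Bool vs !Bool  ok
                  X vs X  ok
          [ack]
            ⊕{done,err} vs &{done,err}  ok same labels
              [done]
                !Str vs ?Str  ok
                  X vs X  ok
              [err]
                ?Bool vs !Bool  ok
                  end vs end  ok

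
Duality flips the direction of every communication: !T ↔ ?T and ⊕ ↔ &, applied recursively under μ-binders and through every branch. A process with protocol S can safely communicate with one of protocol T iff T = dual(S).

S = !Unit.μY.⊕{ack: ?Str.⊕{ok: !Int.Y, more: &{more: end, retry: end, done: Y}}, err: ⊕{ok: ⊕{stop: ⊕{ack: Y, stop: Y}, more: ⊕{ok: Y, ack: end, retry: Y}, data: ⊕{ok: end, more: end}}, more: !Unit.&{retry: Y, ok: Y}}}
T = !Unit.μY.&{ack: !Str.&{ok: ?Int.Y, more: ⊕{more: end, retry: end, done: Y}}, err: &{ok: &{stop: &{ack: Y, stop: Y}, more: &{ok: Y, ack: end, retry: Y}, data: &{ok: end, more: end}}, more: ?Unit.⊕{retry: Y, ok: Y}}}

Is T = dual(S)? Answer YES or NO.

!Unit vs !Unit  ✗ same direction on both sides — not dual

NO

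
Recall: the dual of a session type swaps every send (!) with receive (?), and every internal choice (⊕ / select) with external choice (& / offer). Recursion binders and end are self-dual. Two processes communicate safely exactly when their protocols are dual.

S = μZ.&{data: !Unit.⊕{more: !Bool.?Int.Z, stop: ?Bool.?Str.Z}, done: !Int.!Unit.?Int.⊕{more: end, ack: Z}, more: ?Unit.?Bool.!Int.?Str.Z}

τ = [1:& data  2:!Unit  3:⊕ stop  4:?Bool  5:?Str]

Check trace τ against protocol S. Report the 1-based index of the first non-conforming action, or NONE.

[1] & data  match  residual = !Unit.⊕{more: !Bool.?Int.μZ.…, stop: ?Bool.?Str.μZ.…}
[2] !Unit  match  residual = ⊕{more: !Bool.?Int.μZ.…, stop: ?Bool.?Str.μZ.…}
[3] ⊕ stop  match  residual = ?Bool.?Str.μZ.…
[4] ?Bool  match  residual = ?Str.μZ.…
[5] ?Str  match  residual = μZ.…
trace exhausted — no violation

NONE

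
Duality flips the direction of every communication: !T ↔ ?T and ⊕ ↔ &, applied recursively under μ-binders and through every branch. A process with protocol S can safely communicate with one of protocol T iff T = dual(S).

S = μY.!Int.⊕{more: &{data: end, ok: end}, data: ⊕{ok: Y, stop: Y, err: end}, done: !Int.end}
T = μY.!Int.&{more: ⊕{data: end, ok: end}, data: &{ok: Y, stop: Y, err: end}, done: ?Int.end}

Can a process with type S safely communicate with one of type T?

μY ‖ μY  ok (binder kept)
  !Int ‖ !Int  ✗ same direction on both sides — not dual

NO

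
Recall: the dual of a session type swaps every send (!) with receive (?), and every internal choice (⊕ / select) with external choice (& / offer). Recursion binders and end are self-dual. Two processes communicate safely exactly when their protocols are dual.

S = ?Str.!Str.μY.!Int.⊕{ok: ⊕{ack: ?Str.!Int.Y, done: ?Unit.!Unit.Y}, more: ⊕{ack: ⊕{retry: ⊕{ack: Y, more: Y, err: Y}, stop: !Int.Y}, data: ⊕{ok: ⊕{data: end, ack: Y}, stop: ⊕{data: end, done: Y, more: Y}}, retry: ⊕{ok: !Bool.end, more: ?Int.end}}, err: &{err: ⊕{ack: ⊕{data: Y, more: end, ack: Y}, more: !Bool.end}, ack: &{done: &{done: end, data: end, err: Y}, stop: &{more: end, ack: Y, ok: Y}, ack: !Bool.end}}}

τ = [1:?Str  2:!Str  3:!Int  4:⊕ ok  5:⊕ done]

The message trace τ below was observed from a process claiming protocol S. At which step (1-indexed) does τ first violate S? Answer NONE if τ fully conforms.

NONE

step 1: ?Str  ok  residual = !Str.μY.…
step 2: !Str  ok  residual = μY.…
step 3: !Int  ok  residual = ⊕{ok: ⊕{ack: ?Str.!Int.μY.…, done: ?Unit.!Unit.μY.…}, more: ⊕{ack: ⊕{retry: ⊕{ack: μY.…, more: μY.…, err: μY.…}, stop: !Int.μY.…}, data: ⊕{ok: ⊕{data: end, ack: μY.…}, stop: ⊕{data: end, done: μY.…, more: μY.…}}, retry: ⊕{ok: !Bool.end, more: ?Int.end}}, err: &{err: ⊕{ack: ⊕{data: μY.…, more: end, ack: μY.…}, more: !Bool.end}, ack: &{done: &{done: end, data: end, err: μY.…}, stop: &{more: end, ack: μY.…, ok: μY.…}, ack: !Bool.end}}}
step 4: ⊕ ok  ok  residual = ⊕{ack: ?Str.!Int.μY.…, done: ?Unit.!Unit.μY.…}
step 5: ⊕ done  ok  residual = ?Unit.!Unit.μY.…
τ conforms to S (length 5)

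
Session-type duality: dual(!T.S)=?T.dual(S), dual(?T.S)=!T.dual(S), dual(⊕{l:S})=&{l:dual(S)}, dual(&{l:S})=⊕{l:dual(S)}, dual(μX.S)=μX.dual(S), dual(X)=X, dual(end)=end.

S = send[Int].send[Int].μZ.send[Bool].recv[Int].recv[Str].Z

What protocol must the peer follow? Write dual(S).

send[Int] → recv[Int]
  send[Int] → recv[Int]
    μZ → μZ  (rec unchanged)
      send[Bool] → recv[Bool]
        recv[Int] → send[Int]
          recv[Str] → send[Str]
            Z ↦ Z

recv[Int].recv[Int].μZ.recv[Bool].send[Int].send[Str].Z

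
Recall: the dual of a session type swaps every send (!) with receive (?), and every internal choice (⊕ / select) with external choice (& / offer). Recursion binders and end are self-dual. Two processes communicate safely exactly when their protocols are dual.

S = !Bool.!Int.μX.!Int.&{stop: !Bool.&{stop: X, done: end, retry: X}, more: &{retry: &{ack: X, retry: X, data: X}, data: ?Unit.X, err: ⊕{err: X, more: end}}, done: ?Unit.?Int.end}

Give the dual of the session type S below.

?Bool.?Int.μX.?Int.⊕{stop: ?Bool.⊕{stop: X, done: end, retry: X}, more: ⊕{retry: ⊕{ack: X, retry: X, data: X}, data: !Unit.X, err: &{err: X, more: end}}, done: !Unit.!Int.end}

!Bool → ?Bool
  !Int → ?Int
    μX → μX  (μ self-dual)
      !Int → ?Int
        &{stop,more,done} → ⊕{stop,more,done}  (external→internal)
          • stop:
            !Bool → ?Bool
              &{stop,done,retry} → ⊕{stop,done,retry}  (external→internal)
                • stop:
                  X ↦ X
                • done:
                  end ↦ end
                • retry:
                  X ↦ X
          • more:
            &{retry,data,err} → ⊕{retry,data,err}  (external→internal)
              • retry:
                &{ack,retry,data} → ⊕{ack,retry,data}  (external→internal)
                  • ack:
                    X ↦ X
                  • retry:
                    X ↦ X
                  • data:
                    X ↦ X
              • data:
                ?Unit → !Unit
                  X ↦ X
              • err:
                ⊕{err,more} → &{err,more}  (⊕→&)
                  • err:
                    X ↦ X
                  • more:
                    end ↦ end
          • done:
            ?Unit → !Unit
              ?Int → !Int
                end ↦ end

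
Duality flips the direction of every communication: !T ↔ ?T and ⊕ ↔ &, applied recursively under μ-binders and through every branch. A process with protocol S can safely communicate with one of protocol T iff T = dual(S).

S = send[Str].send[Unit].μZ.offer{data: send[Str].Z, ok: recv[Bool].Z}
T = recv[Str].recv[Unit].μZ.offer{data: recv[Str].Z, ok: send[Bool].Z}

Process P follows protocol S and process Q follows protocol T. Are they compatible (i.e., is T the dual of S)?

NO

send[Str] vs recv[Str]  ok
  send[Unit] vs recv[Unit]  ok
    μZ vs μZ  ok (binder kept)
      offer{data,ok} vs offer{data,ok}  ✗ choice polarity not flipped — not dual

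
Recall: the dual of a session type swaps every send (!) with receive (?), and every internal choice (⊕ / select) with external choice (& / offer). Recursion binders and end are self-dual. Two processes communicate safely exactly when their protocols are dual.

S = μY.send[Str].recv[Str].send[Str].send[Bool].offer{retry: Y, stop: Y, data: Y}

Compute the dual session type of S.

μY ↦ μY  (binder kept)
  send[Str] ↦ recv[Str]
    recv[Str] ↦ send[Str]
      send[Str] ↦ recv[Str]
        send[Bool] ↦ recv[Bool]
          offer{retry,stop,data} ↦ select{retry,stop,data}  (&→⊕)
            [retry]
              dual(Y) = Y
            [stop]
              dual(Y) = Y
            [data]
              dual(Y) = Y

μY.recv[Str].send[Str].recv[Str].recv[Bool].select{retry: Y, stop: Y, data: Y}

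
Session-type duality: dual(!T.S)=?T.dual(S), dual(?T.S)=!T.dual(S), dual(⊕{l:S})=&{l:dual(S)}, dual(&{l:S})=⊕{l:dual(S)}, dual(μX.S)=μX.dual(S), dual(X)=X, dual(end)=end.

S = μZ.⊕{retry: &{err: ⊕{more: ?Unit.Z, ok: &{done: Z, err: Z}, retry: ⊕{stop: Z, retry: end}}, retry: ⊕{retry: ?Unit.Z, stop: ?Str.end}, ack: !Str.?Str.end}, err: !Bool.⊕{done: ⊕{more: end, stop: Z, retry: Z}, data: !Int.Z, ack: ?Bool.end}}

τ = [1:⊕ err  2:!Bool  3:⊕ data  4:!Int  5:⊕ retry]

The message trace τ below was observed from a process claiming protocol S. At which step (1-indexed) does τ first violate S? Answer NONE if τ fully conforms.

NONE

step 1: ⊕ err  ✓  residual = !Bool.⊕{done: ⊕{more: end, stop: μZ.…, retry: μZ.…}, data: !Int.μZ.…, ack: ?Bool.end}
step 2: !Bool  ✓  residual = ⊕{done: ⊕{more: end, stop: μZ.…, retry: μZ.…}, data: !Int.μZ.…, ack: ?Bool.end}
step 3: ⊕ data  ✓  residual = !Int.μZ.…
step 4: !Int  ✓  residual = μZ.…
step 5: ⊕ retry  ✓  residual = &{err: ⊕{more: ?Unit.μZ.…, ok: &{done: μZ.…, err: μZ.…}, retry: ⊕{stop: μZ.…, retry: end}}, retry: ⊕{retry: ?Unit.μZ.…, stop: ?Str.end}, ack: !Str.?Str.end}
τ conforms to S (length 5)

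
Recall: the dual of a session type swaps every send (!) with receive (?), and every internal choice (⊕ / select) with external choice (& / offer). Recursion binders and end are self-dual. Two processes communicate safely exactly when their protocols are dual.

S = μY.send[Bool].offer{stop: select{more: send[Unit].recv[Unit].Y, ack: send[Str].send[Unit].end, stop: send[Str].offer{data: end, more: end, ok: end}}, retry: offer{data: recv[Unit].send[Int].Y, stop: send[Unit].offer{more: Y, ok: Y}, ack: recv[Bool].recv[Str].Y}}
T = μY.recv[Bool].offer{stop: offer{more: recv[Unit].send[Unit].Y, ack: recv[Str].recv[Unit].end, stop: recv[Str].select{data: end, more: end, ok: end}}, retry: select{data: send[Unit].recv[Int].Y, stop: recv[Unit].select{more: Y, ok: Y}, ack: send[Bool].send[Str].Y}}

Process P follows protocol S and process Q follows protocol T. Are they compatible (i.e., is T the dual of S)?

μY vs μY  ✓ (μ self-dual)
  send[Bool] vs recv[Bool]  ✓
    offer{stop,retry} vs offer{stop,retry}  ✗ choice polarity not flipped — not dual

NO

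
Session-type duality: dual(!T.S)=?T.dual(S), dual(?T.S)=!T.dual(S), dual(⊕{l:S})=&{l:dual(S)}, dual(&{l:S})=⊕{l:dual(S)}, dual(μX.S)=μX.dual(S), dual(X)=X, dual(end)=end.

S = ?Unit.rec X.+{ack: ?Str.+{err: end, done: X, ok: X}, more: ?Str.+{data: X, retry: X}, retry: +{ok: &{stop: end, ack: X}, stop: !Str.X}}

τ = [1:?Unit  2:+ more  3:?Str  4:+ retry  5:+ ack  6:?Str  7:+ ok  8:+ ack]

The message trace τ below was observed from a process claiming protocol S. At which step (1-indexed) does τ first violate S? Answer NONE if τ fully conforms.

step 1: ?Unit  match  now at rec X.…
step 2: + more  match  now at ?Str.+{data: rec X.…, retry: rec X.…}
step 3: ?Str  match  now at +{data: rec X.…, retry: rec X.…}
step 4: + retry  match  now at rec X.…
step 5: + ack  match  now at ?Str.+{err: end, done: rec X.…, ok: rec X.…}
step 6: ?Str  match  now at +{err: end, done: rec X.…, ok: rec X.…}
step 7: + ok  match  now at rec X.…
step 8: + ack  match  now at ?Str.+{err: end, done: rec X.…, ok: rec X.…}
τ conforms to S (length 8)

NONE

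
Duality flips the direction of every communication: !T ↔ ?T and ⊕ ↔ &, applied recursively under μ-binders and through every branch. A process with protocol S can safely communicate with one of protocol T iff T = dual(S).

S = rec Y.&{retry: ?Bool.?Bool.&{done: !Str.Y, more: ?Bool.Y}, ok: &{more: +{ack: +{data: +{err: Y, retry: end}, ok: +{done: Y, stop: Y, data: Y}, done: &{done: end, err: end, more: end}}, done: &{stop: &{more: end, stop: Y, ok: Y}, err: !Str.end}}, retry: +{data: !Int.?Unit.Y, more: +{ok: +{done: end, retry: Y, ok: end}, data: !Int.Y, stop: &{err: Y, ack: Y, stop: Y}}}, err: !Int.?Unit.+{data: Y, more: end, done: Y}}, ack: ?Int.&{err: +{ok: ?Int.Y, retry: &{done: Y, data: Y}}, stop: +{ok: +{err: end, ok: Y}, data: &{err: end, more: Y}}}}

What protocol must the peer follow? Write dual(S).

rec Y → rec Y  (rec unchanged)
  &{retry,ok,ack} → +{retry,ok,ack}  (&→⊕)
    • retry:
      ?Bool → !Bool
        ?Bool → !Bool
          &{done,more} → +{done,more}  (&→⊕)
            • done:
              !Str → ?Str
                dual(Y) = Y
            • more:
              ?Bool → !Bool
                dual(Y) = Y
    • ok:
      &{more,retry,err} → +{more,retry,err}  (&→⊕)
        • more:
          +{ack,done} → &{ack,done}  (select→offer)
            • ack:
              +{data,ok,done} → &{data,ok,done}  (select→offer)
                • data:
                  +{err,retry} → &{err,retry}  (select→offer)
                    • err:
                      dual(Y) = Y
                    • retry:
                      dual(end) = end
                • ok:
                  +{done,stop,data} → &{done,stop,data}  (select→offer)
                    • done:
                      dual(Y) = Y
                    • stop:
                      dual(Y) = Y
                    • data:
                      dual(Y) = Y
                • done:
                  &{done,err,more} → +{done,err,more}  (&→⊕)
                    • done:
                      dual(end) = end
                    • err:
                      dual(end) = end
                    • more:
                      dual(end) = end
            • done:
              &{stop,err} → +{stop,err}  (&→⊕)
                • stop:
                  &{more,stop,ok} → +{more,stop,ok}  (&→⊕)
                    • more:
                      dual(end) = end
                    • stop:
                      dual(Y) = Y
                    • ok:
                      dual(Y) = Y
                • err:
                  !Str → ?Str
                    dual(end) = end
        • retry:
          +{data,more} → &{data,more}  (select→offer)
            • data:
              !Int → ?Int
                ?Unit → !Unit
                  dual(Y) = Y
            • more:
              +{ok,data,stop} → &{ok,data,stop}  (select→offer)
                • ok:
                  +{done,retry,ok} → &{done,retry,ok}  (select→offer)
                    • done:
                      dual(end) = end
                    • retry:
                      dual(Y) = Y
                    • ok:
                      dual(end) = end
                • data:
                  !Int → ?Int
                    dual(Y) = Y
                • stop:
                  &{err,ack,stop} → +{err,ack,stop}  (&→⊕)
                    • err:
                      dual(Y) = Y
                    • ack:
                      dual(Y) = Y
                    • stop:
                      dual(Y) = Y
        • err:
          !Int → ?Int
            ?Unit → !Unit
              +{data,more,done} → &{data,more,done}  (select→offer)
                • data:
                  dual(Y) = Y
                • more:
                  dual(end) = end
                • done:
                  dual(Y) = Y
    • ack:
      ?Int → !Int
        &{err,stop} → +{err,stop}  (&→⊕)
          • err:
            +{ok,retry} → &{ok,retry}  (select→offer)
              • ok:
                ?Int → !Int
                  dual(Y) = Y
              • retry:
                &{done,data} → +{done,data}  (&→⊕)
                  • done:
                    dual(Y) = Y
                  • data:
                    dual(Y) = Y
          • stop:
            +{ok,data} → &{ok,data}  (select→offer)
              • ok:
                +{err,ok} → &{err,ok}  (select→offer)
                  • err:
                    dual(end) = end
                  • ok:
                    dual(Y) = Y
              • data:
                &{err,more} → +{err,more}  (&→⊕)
                  • err:
                    dual(end) = end
                  • more:
                    dual(Y) = Y

rec Y.+{retry: !Bool.!Bool.+{done: ?Str.Y, more: !Bool.Y}, ok: +{more: &{ack: &{data: &{err: Y, retry: end}, ok: &{done: Y, stop: Y, data: Y}, done: +{done: end, err: end, more: end}}, done: +{stop: +{more: end, stop: Y, ok: Y}, err: ?Str.end}}, retry: &{data: ?Int.!Unit.Y, more: &{ok: &{done: end, retry: Y, ok: end}, data: ?Int.Y, stop: +{err: Y, ack: Y, stop: Y}}}, err: ?Int.!Unit.&{data: Y, more: end, done: Y}}, ack: !Int.+{err: &{ok: !Int.Y, retry: +{done: Y, data: Y}}, stop: &{ok: &{err: end, ok: Y}, data: +{err: end, more: Y}}}}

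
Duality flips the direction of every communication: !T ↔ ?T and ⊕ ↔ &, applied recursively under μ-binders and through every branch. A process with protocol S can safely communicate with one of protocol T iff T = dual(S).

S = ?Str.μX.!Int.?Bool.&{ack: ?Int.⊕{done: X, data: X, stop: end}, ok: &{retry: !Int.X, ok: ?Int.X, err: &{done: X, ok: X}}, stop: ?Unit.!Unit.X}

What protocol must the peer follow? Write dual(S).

?Str → !Str
  μX → μX  (μ self-dual)
    !Int → ?Int
      ?Bool → !Bool
        &{ack,ok,stop} → ⊕{ack,ok,stop}  (external→internal)
          [ack]
            ?Int → !Int
              ⊕{done,data,stop} → &{done,data,stop}  (⊕→&)
                [done]
                  X ↦ X
                [data]
                  X ↦ X
                [stop]
                  end ↦ end
          [ok]
            &{retry,ok,err} → ⊕{retry,ok,err}  (external→internal)
              [retry]
                !Int → ?Int
                  X ↦ X
              [ok]
                ?Int → !Int
                  X ↦ X
              [err]
                &{done,ok} → ⊕{done,ok}  (external→internal)
                  [done]
                    X ↦ X
                  [ok]
                    X ↦ X
          [stop]
            ?Unit → !Unit
              !Unit → ?Unit
                X ↦ X

!Str.μX.?Int.!Bool.⊕{ack: !Int.&{done: X, data: X, stop: end}, ok: ⊕{retry: ?Int.X, ok: !Int.X, err: ⊕{done: X, ok: X}}, stop: !Unit.?Unit.X}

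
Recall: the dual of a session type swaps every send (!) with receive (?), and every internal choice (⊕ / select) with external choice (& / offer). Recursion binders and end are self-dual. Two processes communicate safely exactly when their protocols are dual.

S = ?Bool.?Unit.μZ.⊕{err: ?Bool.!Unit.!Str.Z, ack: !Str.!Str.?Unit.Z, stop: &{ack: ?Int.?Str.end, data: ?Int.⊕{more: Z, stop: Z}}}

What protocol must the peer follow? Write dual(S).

?Bool = !Bool
  ?Unit = !Unit
    μZ = μZ  (rec unchanged)
      ⊕{err,ack,stop} = &{err,ack,stop}  (⊕→&)
        [err]
          ?Bool = !Bool
            !Unit = ?Unit
              !Str = ?Str
                Z ↦ Z
        [ack]
          !Str = ?Str
            !Str = ?Str
              ?Unit = !Unit
                Z ↦ Z
        [stop]
          &{ack,data} = ⊕{ack,data}  (offer→select)
            [ack]
              ?Int = !Int
                ?Str = !Str
                  end ↦ end
            [data]
              ?Int = !Int
                ⊕{more,stop} = &{more,stop}  (⊕→&)
                  [more]
                    Z ↦ Z
                  [stop]
                    Z ↦ Z

!Bool.!Unit.μZ.&{err: !Bool.?Unit.?Str.Z, ack: ?Str.?Str.!Unit.Z, stop: ⊕{ack: !Int.!Str.end, data: !Int.&{more: Z, stop: Z}}}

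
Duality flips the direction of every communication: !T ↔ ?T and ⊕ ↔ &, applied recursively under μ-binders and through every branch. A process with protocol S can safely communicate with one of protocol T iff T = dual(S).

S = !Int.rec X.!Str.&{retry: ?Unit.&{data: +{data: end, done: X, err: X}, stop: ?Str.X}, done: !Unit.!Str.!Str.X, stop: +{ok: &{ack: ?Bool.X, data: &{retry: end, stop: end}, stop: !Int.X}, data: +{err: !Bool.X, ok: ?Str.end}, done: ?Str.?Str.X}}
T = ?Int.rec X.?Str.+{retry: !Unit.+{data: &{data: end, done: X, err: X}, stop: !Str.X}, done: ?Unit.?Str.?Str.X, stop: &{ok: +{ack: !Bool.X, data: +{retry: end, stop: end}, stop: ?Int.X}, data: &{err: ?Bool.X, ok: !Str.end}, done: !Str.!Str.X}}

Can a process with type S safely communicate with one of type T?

!Int ‖ ?Int  ok
  rec X ‖ rec X  ok (binder kept)
    !Str ‖ ?Str  ok
      &{retry,done,stop} ‖ +{retry,done,stop}  ok label sets agree
        • retry:
          ?Unit ‖ !Unit  ok
            &{data,stop} ‖ +{data,stop}  ok label sets agree
              • data:
                +{data,done,err} ‖ &{data,done,err}  ok label sets agree
                  • data:
                    end ‖ end  ok
                  • done:
                    X ‖ X  ok
                  • err:
                    X ‖ X  ok
              • stop:
                ?Str ‖ !Str  ok
                  X ‖ X  ok
        • done:
          !Unit ‖ ?Unit  ok
            !Str ‖ ?Str  ok
              !Str ‖ ?Str  ok
                X ‖ X  ok
        • stop:
          +{ok,data,done} ‖ &{ok,data,done}  ok label sets agree
            • ok:
              &{ack,data,stop} ‖ +{ack,data,stop}  ok label sets agree
                • ack:
                  ?Bool ‖ !Bool  ok
                    X ‖ X  ok
                • data:
                  &{retry,stop} ‖ +{retry,stop}  ok label sets agree
                    • retry:
                      end ‖ end  ok
                    • stop:
                      end ‖ end  ok
                • stop:
                  !Int ‖ ?Int  ok
                    X ‖ X  ok
            • data:
              +{err,ok} ‖ &{err,ok}  ok label sets agree
                • err:
                  !Bool ‖ ?Bool  ok
                    X ‖ X  ok
                • ok:
                  ?Str ‖ !Str  ok
                    end ‖ end  ok
            • done:
              ?Str ‖ !Str  ok
                ?Str ‖ !Str  ok
                  X ‖ X  ok

YES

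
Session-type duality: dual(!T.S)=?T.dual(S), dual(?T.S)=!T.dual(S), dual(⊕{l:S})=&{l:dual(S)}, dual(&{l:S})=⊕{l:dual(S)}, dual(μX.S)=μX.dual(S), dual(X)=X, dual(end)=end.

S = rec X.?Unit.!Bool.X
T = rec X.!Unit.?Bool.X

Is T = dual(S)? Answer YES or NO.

YES

rec X | rec X  match (rec unchanged)
  ?Unit | !Unit  match
    !Bool | ?Bool  match
      X | X  match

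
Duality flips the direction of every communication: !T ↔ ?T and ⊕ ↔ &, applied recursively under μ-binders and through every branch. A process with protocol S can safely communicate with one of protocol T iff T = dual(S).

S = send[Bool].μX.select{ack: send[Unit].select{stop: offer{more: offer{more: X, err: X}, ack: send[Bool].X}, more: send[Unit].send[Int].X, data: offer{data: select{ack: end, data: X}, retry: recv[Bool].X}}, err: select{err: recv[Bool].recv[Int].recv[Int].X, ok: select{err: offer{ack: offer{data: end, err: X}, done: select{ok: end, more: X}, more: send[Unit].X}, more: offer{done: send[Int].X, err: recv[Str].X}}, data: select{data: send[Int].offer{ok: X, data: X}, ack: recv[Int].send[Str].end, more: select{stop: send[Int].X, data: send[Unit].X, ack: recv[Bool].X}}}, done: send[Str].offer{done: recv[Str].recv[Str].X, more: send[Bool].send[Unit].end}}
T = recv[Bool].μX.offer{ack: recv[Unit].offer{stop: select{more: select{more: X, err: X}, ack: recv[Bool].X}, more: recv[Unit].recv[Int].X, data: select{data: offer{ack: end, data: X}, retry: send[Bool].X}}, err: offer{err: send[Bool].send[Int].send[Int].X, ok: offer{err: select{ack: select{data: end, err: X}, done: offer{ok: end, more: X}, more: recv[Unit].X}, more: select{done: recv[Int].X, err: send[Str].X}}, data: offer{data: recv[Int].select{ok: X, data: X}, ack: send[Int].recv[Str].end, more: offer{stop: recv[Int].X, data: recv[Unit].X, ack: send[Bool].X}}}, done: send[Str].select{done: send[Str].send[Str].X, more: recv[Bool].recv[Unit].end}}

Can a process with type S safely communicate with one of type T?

NO

send[Bool] | recv[Bool]  match
  μX | μX  match (rec unchanged)
    select{ack,err,done} | offer{ack,err,done}  match label sets agree
      case ack:
        send[Unit] | recv[Unit]  match
          select{stop,more,data} | offer{stop,more,data}  match label sets agree
            case stop:
              offer{more,ack} | select{more,ack}  match label sets agree
                case more:
                  offer{more,err} | select{more,err}  match label sets agree
                    case more:
                      X | X  match
                    case err:
                      X | X  match
                case ack:
                  send[Bool] | recv[Bool]  match
                    X | X  match
            case more:
              send[Unit] | recv[Unit]  match
                send[Int] | recv[Int]  match
                  X | X  match
            case data:
              offer{data,retry} | select{data,retry}  match label sets agree
                case data:
                  select{ack,data} | offer{ack,data}  match label sets agree
                    case ack:
                      end | end  match
                    case data:
                      X | X  match
                case retry:
                  recv[Bool] | send[Bool]  match
                    X | X  match
      case err:
        select{err,ok,data} | offer{err,ok,data}  match label sets agree
          case err:
            recv[Bool] | send[Bool]  match
              recv[Int] | send[Int]  match
                recv[Int] | send[Int]  match
                  X | X  match
          case ok:
            select{err,more} | offer{err,more}  match label sets agree
              case err:
                offer{ack,done,more} | select{ack,done,more}  match label sets agree
                  case ack:
                    offer{data,err} | select{data,err}  match label sets agree
                      case data:
                        end | end  match
                      case err:
                        X | X  match
                  case done:
                    select{ok,more} | offer{ok,more}  match label sets agree
                      case ok:
                        end | end  match
                      case more:
                        X | X  match
                  case more:
                    send[Unit] | recv[Unit]  match
                      X | X  match
              case more:
                offer{done,err} | select{done,err}  match label sets agree
                  case done:
                    send[Int] | recv[Int]  match
                      X | X  match
                  case err:
                    recv[Str] | send[Str]  match
                      X | X  match
          case data:
            select{data,ack,more} | offer{data,ack,more}  match label sets agree
              case data:
                send[Int] | recv[Int]  match
                  offer{ok,data} | select{ok,data}  match label sets agree
                    case ok:
                      X | X  match
                    case data:
                      X | X  match
              case ack:
                recv[Int] | send[Int]  match
                  send[Str] | recv[Str]  match
                    end | end  match
              case more:
                select{stop,data,ack} | offer{stop,data,ack}  match label sets agree
                  case stop:
                    send[Int] | recv[Int]  match
                      X | X  match
                  case data:
                    send[Unit] | recv[Unit]  match
                      X | X  match
                  case ack:
                    recv[Bool] | send[Bool]  match
                      X | X  match
      case done:
        send[Str] | send[Str]  ✗ same direction on both sides — not dual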